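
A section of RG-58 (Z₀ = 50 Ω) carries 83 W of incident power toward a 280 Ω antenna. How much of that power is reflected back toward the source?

P_reflected ≈ 40.3 W

Γ = (280 − 50)/(280 + 50) = 0.697
|Γ|² = 0.486
P_refl = |Γ|²·P_inc = 40.3 W, P_del = (1 − |Γ|²)·P_inc = 42.7 W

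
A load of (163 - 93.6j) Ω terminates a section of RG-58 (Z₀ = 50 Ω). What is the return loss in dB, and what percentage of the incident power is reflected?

Γ = (113 − j93.6)/(213 − j93.6), |Γ| = 0.631
RL = −20·log₁₀(0.631) = 4 dB
P_refl/P_inc = |Γ|² = 0.398

RL ≈ 4 dB; 39.8% of incident power reflected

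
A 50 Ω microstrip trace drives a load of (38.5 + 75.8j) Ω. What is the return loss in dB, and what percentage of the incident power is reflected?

RL ≈ 3.64 dB; 43.3% of incident power reflected

Γ = (-11.5 + j75.8)/(88.5 + j75.8), |Γ| = 0.658
RL = −20·log₁₀(0.658) = 3.64 dB
P_refl/P_inc = |Γ|² = 0.433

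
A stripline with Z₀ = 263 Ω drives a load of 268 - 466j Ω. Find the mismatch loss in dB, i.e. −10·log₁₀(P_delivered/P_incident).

mismatch loss ≈ 2.48 dB

Γ = (5 − j466)/(531 − j466), |Γ| = 0.66
|Γ|² = 0.435, so P_del/P_inc = 1 − |Γ|² = 0.565
ML = −10·log₁₀(1 − |Γ|²)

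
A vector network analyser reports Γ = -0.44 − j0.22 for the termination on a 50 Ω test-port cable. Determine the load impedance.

Z_L ≈ 17.9 − j10.4 Ω

Z_L = Z_0·(1 + Γ)/(1 − Γ) = 50·(0.56 − j0.22)/(1.44 + j0.22)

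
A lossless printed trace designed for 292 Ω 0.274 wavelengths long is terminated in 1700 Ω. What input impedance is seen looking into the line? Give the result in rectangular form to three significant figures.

Z_in ≈ 51.3 + j43 Ω

βl = 2π × 0.274 = 98.6°
tan(βl) = tan(98.6°) = -6.58
Z_in = Z_0·(Z_L + jZ_0·tanβl)/(Z_0 + jZ_L·tanβl)
     = 292·(1700 − j1920)/(292 − j11200)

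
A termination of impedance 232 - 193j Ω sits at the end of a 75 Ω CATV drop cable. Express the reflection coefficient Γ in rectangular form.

Γ = (Z_L − Z_0)/(Z_L + Z_0) = (157 − j193)/(307 − j193)

Γ ≈ 0.65 − j0.22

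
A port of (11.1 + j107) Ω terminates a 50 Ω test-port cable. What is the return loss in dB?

Γ = (-38.9 + j107)/(61.1 + j107), |Γ| = 0.924
RL = −20·log₁₀|Γ| = −20·log₁₀(0.924)

RL ≈ 0.687 dB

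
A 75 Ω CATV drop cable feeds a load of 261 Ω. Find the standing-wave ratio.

Γ = (261 − 75)/(261 + 75) = 0.554
VSWR = (1 + 0.554)/(1 − 0.554)

VSWR ≈ 3.48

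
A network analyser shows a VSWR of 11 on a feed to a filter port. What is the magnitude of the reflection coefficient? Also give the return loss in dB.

|Γ| ≈ 0.833; return loss ≈ 1.58 dB

|Γ| = (S − 1)/(S + 1) = (11 − 1)/(11 + 1) = 10/12
RL = −20·log₁₀|Γ| = −20·log₁₀(0.833)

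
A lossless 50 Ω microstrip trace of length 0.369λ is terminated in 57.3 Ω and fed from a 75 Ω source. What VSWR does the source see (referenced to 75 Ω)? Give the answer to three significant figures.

βl = 2π × 0.369 = 133°
tan(βl) = -1.08
Z_in = Z_0·(Z_L + jZ_0·tanβl)/(Z_0 + jZ_L·tanβl) = 49 + j6.68 Ω
Γ_s = (Z_in − Z_s)/(Z_in + Z_s) = (-26 + j6.68)/(124 + j6.68), |Γ_s| = 0.216
VSWR = (1 + |Γ_s|)/(1 − |Γ_s|)

VSWR ≈ 1.55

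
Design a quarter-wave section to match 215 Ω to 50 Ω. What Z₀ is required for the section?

Z_qwt = √(Z_0·R_L) = √(50 × 215) = √10750

Z_qwt ≈ 104 Ω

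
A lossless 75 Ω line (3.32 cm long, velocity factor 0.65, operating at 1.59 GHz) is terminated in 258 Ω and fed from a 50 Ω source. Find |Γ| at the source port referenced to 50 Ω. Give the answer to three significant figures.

|Γ| ≈ 0.403

λ = v/f = 0.65·c / 1.59 GHz = 0.123 m
βl = 2π·l/λ = 2π × 0.271 = 97.5°
tan(βl) = -7.64
Z_in = Z_0·(Z_L + jZ_0·tanβl)/(Z_0 + jZ_L·tanβl) = 22.1 + j8.97 Ω
Γ_s = (Z_in − Z_s)/(Z_in + Z_s) = (-27.9 + j8.97)/(72.1 + j8.97), |Γ_s| = 0.403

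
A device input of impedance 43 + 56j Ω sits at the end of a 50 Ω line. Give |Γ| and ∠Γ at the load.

Γ = (Z_L − Z_0)/(Z_L + Z_0) = (-7 + j56)/(93 + j56)
|Γ| = 56.4/109 = 0.52

Γ ≈ 0.52 ∠ 66.1°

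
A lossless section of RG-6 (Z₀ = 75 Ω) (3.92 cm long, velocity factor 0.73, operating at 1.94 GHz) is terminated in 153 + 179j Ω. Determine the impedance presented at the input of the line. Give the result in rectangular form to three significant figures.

Z_in ≈ 16.7 + j27.3 Ω

λ = v/f = 0.73·c / 1.94 GHz = 0.113 m
βl = 2π·l/λ = 2π × 0.347 = 125°
tan(βl) = tan(125°) = -1.43
Z_in = Z_0·(Z_L + jZ_0·tanβl)/(Z_0 + jZ_L·tanβl)
     = 75·(153 + j71.9)/(331 − j218)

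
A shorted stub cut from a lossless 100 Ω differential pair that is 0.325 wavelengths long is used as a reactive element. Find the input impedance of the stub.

Z_in ≈ −j196 Ω

βl = 2π × 0.325 = 117°
tan(βl) = -1.96
For a shorted stub, Z_in = jZ_0·tan(βl)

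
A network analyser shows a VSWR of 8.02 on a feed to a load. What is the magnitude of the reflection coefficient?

|Γ| ≈ 0.778

|Γ| = (S − 1)/(S + 1) = (8.02 − 1)/(8.02 + 1) = 7.02/9.02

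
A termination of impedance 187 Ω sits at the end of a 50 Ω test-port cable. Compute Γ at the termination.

Γ = (Z_L − Z_0)/(Z_L + Z_0) = (187 − 50)/(187 + 50) = 137/237

Γ = 0.578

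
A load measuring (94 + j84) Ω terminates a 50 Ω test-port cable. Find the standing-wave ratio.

VSWR ≈ 3.64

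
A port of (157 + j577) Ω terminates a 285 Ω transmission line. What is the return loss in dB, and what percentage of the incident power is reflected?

RL ≈ 1.8 dB; 66.1% of incident power reflected

Γ = (-128 + j577)/(442 + j577), |Γ| = 0.813
RL = −20·log₁₀(0.813) = 1.8 dB
P_refl/P_inc = |Γ|² = 0.661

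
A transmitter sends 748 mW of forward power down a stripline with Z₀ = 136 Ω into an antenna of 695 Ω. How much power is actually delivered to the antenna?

Γ = (695 − 136)/(695 + 136) = 0.673
|Γ|² = 0.453
P_refl = |Γ|²·P_inc = 338 mW, P_del = (1 − |Γ|²)·P_inc = 410 mW

P_delivered ≈ 410 mW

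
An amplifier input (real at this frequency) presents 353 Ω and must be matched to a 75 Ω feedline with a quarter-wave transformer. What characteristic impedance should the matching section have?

Z_qwt ≈ 163 Ω

Z_qwt = √(Z_0·R_L) = √(75 × 353) = √26480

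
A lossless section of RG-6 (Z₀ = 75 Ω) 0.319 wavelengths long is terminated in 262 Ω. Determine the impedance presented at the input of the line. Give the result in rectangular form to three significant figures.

βl = 2π × 0.319 = 115°
tan(βl) = tan(115°) = -2.16
Z_in = Z_0·(Z_L + jZ_0·tanβl)/(Z_0 + jZ_L·tanβl)
     = 75·(262 − j162)/(75 − j566)

Z_in ≈ 25.6 + j31.3 Ω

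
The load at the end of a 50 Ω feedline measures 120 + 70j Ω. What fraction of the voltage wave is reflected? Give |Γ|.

|Γ| ≈ 0.538

Γ = (Z_L − Z_0)/(Z_L + Z_0) = (70 + j70)/(170 + j70)
|Γ| = 99/184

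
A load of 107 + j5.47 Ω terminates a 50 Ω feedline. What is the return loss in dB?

Γ = (57 + j5.47)/(157 + j5.47), |Γ| = 0.365
RL = −20·log₁₀|Γ| = −20·log₁₀(0.365)

RL ≈ 8.77 dB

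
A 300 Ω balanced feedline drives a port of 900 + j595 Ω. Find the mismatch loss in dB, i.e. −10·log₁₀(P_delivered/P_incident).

mismatch loss ≈ 2.2 dB

Γ = (600 + j595)/(1200 + j595), |Γ| = 0.631
|Γ|² = 0.398, so P_del/P_inc = 1 − |Γ|² = 0.602
ML = −10·log₁₀(1 − |Γ|²)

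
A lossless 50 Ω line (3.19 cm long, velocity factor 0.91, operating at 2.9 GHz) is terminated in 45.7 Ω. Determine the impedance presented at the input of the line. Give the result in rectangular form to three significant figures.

Z_in ≈ 51.8 − j4.19 Ω

λ = v/f = 0.91·c / 2.9 GHz = 0.0941 m
βl = 2π·l/λ = 2π × 0.339 = 122°
tan(βl) = tan(122°) = -1.6
Z_in = Z_0·(Z_L + jZ_0·tanβl)/(Z_0 + jZ_L·tanβl)
     = 50·(45.7 − j80)/(50 − j73.2)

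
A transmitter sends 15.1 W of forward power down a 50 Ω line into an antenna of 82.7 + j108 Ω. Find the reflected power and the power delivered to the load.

|Γ| = |(32.7 + j108)/(132.7 + j108)| = 0.66
|Γ|² = 0.435
P_refl = |Γ|²·P_inc = 6.57 W, P_del = (1 − |Γ|²)·P_inc = 8.53 W

P_reflected ≈ 6.57 W; P_delivered ≈ 8.53 W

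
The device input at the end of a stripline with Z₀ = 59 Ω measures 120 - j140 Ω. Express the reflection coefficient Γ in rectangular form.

Γ = (Z_L − Z_0)/(Z_L + Z_0) = (61 − j140)/(179 − j140)

Γ ≈ 0.591 − j0.32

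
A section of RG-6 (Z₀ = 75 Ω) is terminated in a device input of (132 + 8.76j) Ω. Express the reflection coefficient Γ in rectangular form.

Γ = (Z_L − Z_0)/(Z_L + Z_0) = (57 + j8.76)/(207 + j8.76)

Γ ≈ 0.277 + j0.0306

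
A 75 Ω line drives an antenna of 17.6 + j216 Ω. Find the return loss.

RL ≈ 0.436 dB

Γ = (-57.4 + j216)/(92.6 + j216), |Γ| = 0.951
RL = −20·log₁₀|Γ| = −20·log₁₀(0.951)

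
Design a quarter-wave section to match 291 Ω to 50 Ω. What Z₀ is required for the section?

Z_qwt ≈ 121 Ω

Z_qwt = √(Z_0·R_L) = √(50 × 291) = √14550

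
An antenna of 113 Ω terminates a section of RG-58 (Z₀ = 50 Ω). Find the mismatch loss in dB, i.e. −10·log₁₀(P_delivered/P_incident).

mismatch loss ≈ 0.703 dB

Γ = (113 − 50)/(113 + 50) = 0.387
|Γ|² = 0.149, so P_del/P_inc = 1 − |Γ|² = 0.851
ML = −10·log₁₀(1 − |Γ|²)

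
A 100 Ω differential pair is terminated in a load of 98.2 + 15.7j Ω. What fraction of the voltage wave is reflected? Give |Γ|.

Γ = (Z_L − Z_0)/(Z_L + Z_0) = (-1.8 + j15.7)/(198.2 + j15.7)
|Γ| = 15.8/199

|Γ| ≈ 0.0795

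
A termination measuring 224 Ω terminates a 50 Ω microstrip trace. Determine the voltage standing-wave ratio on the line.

VSWR ≈ 4.48

Γ = (224 − 50)/(224 + 50) = 0.635
VSWR = (1 + 0.635)/(1 − 0.635)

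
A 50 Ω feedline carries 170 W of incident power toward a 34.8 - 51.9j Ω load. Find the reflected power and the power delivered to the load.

|Γ| = |(-15.2 − j51.9)/(84.8 − j51.9)| = 0.544
|Γ|² = 0.296
P_refl = |Γ|²·P_inc = 50.3 W, P_del = (1 − |Γ|²)·P_inc = 120 W

P_reflected ≈ 50.3 W; P_delivered ≈ 120 W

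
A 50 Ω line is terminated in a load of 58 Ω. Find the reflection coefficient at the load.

Γ = 0.0741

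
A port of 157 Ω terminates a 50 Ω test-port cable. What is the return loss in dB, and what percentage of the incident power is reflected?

RL ≈ 5.73 dB; 26.7% of incident power reflected

Γ = (157 − 50)/(157 + 50) = 0.517
RL = −20·log₁₀(0.517) = 5.73 dB
P_refl/P_inc = |Γ|² = 0.267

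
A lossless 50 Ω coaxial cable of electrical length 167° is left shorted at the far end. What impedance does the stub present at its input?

tan(βl) = -0.231
For a shorted stub, Z_in = jZ_0·tan(βl)

Z_in ≈ −j11.5 Ω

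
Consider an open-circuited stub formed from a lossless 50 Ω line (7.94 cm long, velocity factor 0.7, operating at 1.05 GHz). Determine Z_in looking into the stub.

Z_in ≈ +j66.2 Ω

λ = v/f = 0.7·c / 1.05 GHz = 0.2 m
βl = 2π·l/λ = 2π × 0.397 = 143°
tan(βl) = -0.756
For an open-circuited stub, Z_in = −jZ_0·cot(βl) = −jZ_0/tan(βl)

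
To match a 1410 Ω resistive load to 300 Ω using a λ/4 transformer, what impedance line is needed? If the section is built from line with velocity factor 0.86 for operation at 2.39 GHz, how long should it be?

Z_qwt ≈ 650 Ω; length ≈ 2.7 cm

Z_qwt = √(Z_0·R_L) = √(300 × 1410) = √423000
λ = 0.86·c/f = 0.108 m, so l = λ/4 = 0.027 m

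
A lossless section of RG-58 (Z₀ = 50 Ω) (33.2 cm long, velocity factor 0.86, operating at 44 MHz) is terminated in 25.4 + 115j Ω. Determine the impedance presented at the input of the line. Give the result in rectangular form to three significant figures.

Z_in ≈ 509 + j258 Ω

λ = v/f = 0.86·c / 44 MHz = 5.86 m
βl = 2π·l/λ = 2π × 0.0566 = 20.4°
tan(βl) = tan(20.4°) = 0.372
Z_in = Z_0·(Z_L + jZ_0·tanβl)/(Z_0 + jZ_L·tanβl)
     = 50·(25.4 + j134)/(7.27 + j9.44)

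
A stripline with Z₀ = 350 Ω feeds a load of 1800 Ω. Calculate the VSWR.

For a purely resistive load, VSWR = R_L/Z_0 or Z_0/R_L (whichever > 1) = 1800/350

VSWR ≈ 5.14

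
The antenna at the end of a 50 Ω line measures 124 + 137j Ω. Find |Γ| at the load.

|Γ| ≈ 0.703

Γ = (Z_L − Z_0)/(Z_L + Z_0) = (74 + j137)/(174 + j137)
|Γ| = 156/221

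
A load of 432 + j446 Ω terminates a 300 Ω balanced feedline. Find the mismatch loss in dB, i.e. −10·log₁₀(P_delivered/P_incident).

mismatch loss ≈ 1.51 dB

Γ = (132 + j446)/(732 + j446), |Γ| = 0.543
|Γ|² = 0.294, so P_del/P_inc = 1 − |Γ|² = 0.706
ML = −10·log₁₀(1 − |Γ|²)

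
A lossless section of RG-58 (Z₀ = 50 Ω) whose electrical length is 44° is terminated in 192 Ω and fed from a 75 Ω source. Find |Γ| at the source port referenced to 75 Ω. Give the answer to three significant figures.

|Γ| ≈ 0.612

tan(βl) = 0.966
Z_in = Z_0·(Z_L + jZ_0·tanβl)/(Z_0 + jZ_L·tanβl) = 25.2 − j45 Ω
Γ_s = (Z_in − Z_s)/(Z_in + Z_s) = (-49.8 − j45)/(100 − j45), |Γ_s| = 0.612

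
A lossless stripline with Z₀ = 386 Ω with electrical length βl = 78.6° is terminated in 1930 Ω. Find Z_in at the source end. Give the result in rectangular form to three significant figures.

Z_in ≈ 80.2 − j74.6 Ω

tan(βl) = tan(78.6°) = 4.96
Z_in = Z_0·(Z_L + jZ_0·tanβl)/(Z_0 + jZ_L·tanβl)
     = 386·(1930 + j1910)/(386 + j9570)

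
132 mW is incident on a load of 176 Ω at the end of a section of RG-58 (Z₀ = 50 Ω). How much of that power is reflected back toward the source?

Γ = (176 − 50)/(176 + 50) = 0.558
|Γ|² = 0.311
P_refl = |Γ|²·P_inc = 41 mW, P_del = (1 − |Γ|²)·P_inc = 91 mW

P_reflected ≈ 41 mW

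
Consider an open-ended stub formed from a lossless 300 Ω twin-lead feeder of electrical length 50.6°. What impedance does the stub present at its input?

tan(βl) = 1.22
For an open-ended stub, Z_in = −jZ_0·cot(βl) = −jZ_0/tan(βl)

Z_in ≈ −j246 Ω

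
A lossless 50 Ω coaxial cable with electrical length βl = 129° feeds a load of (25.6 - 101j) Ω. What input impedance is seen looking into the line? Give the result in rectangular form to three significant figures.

tan(βl) = tan(129°) = -1.23
Z_in = Z_0·(Z_L + jZ_0·tanβl)/(Z_0 + jZ_L·tanβl)
     = 50·(25.6 − j163)/(-74.7 − j31.6)

Z_in ≈ 24.5 + j98.5 Ω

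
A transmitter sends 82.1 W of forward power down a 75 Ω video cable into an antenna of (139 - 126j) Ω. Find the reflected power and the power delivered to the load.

|Γ| = |(64 − j126)/(214 − j126)| = 0.569
|Γ|² = 0.324
P_refl = |Γ|²·P_inc = 26.6 W, P_del = (1 − |Γ|²)·P_inc = 55.5 W

P_reflected ≈ 26.6 W; P_delivered ≈ 55.5 W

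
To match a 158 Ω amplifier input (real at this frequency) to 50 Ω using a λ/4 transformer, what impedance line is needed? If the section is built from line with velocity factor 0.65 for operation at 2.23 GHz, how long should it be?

Z_qwt = √(Z_0·R_L) = √(50 × 158) = √7900
λ = 0.65·c/f = 0.0874 m, so l = λ/4 = 0.0219 m

Z_qwt ≈ 88.9 Ω; length ≈ 2.19 cm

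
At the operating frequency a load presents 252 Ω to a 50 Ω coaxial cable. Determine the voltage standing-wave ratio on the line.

VSWR ≈ 5.04

Γ = (252 − 50)/(252 + 50) = 0.669
VSWR = (1 + 0.669)/(1 − 0.669)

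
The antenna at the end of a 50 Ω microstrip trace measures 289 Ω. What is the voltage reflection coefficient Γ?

Γ = 0.705

Γ = (Z_L − Z_0)/(Z_L + Z_0) = (289 − 50)/(289 + 50) = 239/339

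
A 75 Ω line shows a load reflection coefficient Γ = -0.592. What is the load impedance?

Z_L ≈ 19.2 Ω

Z_L = Z_0·(1 + Γ)/(1 − Γ) = 75·(0.408)/(1.59)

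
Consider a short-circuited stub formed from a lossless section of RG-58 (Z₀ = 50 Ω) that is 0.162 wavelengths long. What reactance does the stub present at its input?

X_in ≈ 81 Ω (inductive)

βl = 2π × 0.162 = 58.3°
tan(βl) = 1.62
For a short-circuited stub, Z_in = jZ_0·tan(βl)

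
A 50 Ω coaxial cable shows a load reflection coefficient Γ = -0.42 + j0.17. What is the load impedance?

Z_L ≈ 19.4 + j8.31 Ω

Z_L = Z_0·(1 + Γ)/(1 − Γ) = 50·(0.58 + j0.17)/(1.42 − j0.17)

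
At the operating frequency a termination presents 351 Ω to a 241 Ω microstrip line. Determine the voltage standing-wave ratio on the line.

VSWR ≈ 1.46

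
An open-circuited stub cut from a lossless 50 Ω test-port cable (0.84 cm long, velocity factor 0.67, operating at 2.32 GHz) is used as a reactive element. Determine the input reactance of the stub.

X_in ≈ -71.7 Ω (capacitive)

λ = v/f = 0.67·c / 2.32 GHz = 0.0866 m
βl = 2π·l/λ = 2π × 0.097 = 34.9°
tan(βl) = 0.698
For an open-circuited stub, Z_in = −jZ_0·cot(βl) = −jZ_0/tan(βl)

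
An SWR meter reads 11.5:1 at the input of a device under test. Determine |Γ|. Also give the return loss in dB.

|Γ| = (S − 1)/(S + 1) = (11.5 − 1)/(11.5 + 1) = 10.5/12.5
RL = −20·log₁₀|Γ| = −20·log₁₀(0.84)

|Γ| ≈ 0.84; return loss ≈ 1.51 dB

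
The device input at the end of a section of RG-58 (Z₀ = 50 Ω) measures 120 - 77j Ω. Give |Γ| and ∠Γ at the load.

Γ ≈ 0.558 ∠ -23.4°

Γ = (Z_L − Z_0)/(Z_L + Z_0) = (70 − j77)/(170 − j77)
|Γ| = 104/187 = 0.558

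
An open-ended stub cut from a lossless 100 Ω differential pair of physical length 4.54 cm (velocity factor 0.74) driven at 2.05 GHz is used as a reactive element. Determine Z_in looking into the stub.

λ = v/f = 0.74·c / 2.05 GHz = 0.108 m
βl = 2π·l/λ = 2π × 0.419 = 151°
tan(βl) = -0.556
For an open-ended stub, Z_in = −jZ_0·cot(βl) = −jZ_0/tan(βl)

Z_in ≈ +j180 Ω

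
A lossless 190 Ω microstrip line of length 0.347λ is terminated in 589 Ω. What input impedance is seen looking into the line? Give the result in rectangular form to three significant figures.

βl = 2π × 0.347 = 125°
tan(βl) = tan(125°) = -1.43
Z_in = Z_0·(Z_L + jZ_0·tanβl)/(Z_0 + jZ_L·tanβl)
     = 190·(589 − j272)/(190 − j844)

Z_in ≈ 86.8 + j113 Ω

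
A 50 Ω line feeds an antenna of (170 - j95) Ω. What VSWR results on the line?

Γ = (Z_L − Z_0)/(Z_L + Z_0) = (120 − j95)/(220 − j95)
|Γ| = 153/240 = 0.639
VSWR = (1 + |Γ|)/(1 − |Γ|) = 1.64/0.361

VSWR ≈ 4.54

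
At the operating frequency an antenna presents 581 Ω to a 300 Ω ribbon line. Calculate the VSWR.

VSWR ≈ 1.94

Γ = (581 − 300)/(581 + 300) = 0.319
VSWR = (1 + 0.319)/(1 − 0.319)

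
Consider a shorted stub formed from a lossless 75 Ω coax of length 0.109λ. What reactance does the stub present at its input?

X_in ≈ 61.3 Ω (inductive)

βl = 2π × 0.109 = 39.2°
tan(βl) = 0.817
For a shorted stub, Z_in = jZ_0·tan(βl)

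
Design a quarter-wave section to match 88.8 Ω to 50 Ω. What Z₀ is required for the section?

Z_qwt ≈ 66.6 Ω

Z_qwt = √(Z_0·R_L) = √(50 × 88.8) = √4440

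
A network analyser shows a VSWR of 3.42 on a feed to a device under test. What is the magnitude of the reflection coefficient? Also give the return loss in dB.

|Γ| ≈ 0.548; return loss ≈ 5.23 dB

|Γ| = (S − 1)/(S + 1) = (3.42 − 1)/(3.42 + 1) = 2.42/4.42
RL = −20·log₁₀|Γ| = −20·log₁₀(0.548)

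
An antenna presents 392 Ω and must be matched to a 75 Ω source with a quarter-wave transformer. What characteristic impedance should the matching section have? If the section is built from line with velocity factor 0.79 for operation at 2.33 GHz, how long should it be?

Z_qwt ≈ 171 Ω; length ≈ 2.54 cm

Z_qwt = √(Z_0·R_L) = √(75 × 392) = √29400
λ = 0.79·c/f = 0.102 m, so l = λ/4 = 0.0254 m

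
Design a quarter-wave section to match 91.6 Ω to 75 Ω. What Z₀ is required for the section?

Z_qwt ≈ 82.9 Ω

Z_qwt = √(Z_0·R_L) = √(75 × 91.6) = √6870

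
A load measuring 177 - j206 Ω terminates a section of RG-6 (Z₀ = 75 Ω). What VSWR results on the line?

Γ = (Z_L − Z_0)/(Z_L + Z_0) = (102 − j206)/(252 − j206)
|Γ| = 230/325 = 0.706
VSWR = (1 + |Γ|)/(1 − |Γ|) = 1.71/0.294

VSWR ≈ 5.81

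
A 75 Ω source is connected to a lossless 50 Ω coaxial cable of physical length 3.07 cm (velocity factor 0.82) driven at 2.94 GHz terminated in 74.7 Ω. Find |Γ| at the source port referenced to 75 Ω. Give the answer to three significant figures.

λ = v/f = 0.82·c / 2.94 GHz = 0.0837 m
βl = 2π·l/λ = 2π × 0.367 = 132°
tan(βl) = -1.11
Z_in = Z_0·(Z_L + jZ_0·tanβl)/(Z_0 + jZ_L·tanβl) = 44.5 + j18.3 Ω
Γ_s = (Z_in − Z_s)/(Z_in + Z_s) = (-30.5 + j18.3)/(120 + j18.3), |Γ_s| = 0.294

|Γ| ≈ 0.294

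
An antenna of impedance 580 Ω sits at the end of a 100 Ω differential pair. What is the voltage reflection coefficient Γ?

Γ = (Z_L − Z_0)/(Z_L + Z_0) = (580 − 100)/(580 + 100) = 480/680

Γ = 0.706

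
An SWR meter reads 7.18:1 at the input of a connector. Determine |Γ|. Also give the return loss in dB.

|Γ| ≈ 0.756; return loss ≈ 2.44 dB

|Γ| = (S − 1)/(S + 1) = (7.18 − 1)/(7.18 + 1) = 6.18/8.18
RL = −20·log₁₀|Γ| = −20·log₁₀(0.756)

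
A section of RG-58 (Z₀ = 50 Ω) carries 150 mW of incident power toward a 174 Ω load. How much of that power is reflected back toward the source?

P_reflected ≈ 46 mW

Γ = (174 − 50)/(174 + 50) = 0.554
|Γ|² = 0.306
P_refl = |Γ|²·P_inc = 46 mW, P_del = (1 − |Γ|²)·P_inc = 104 mW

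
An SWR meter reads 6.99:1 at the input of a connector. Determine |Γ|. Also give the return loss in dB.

|Γ| = (S − 1)/(S + 1) = (6.99 − 1)/(6.99 + 1) = 5.99/7.99
RL = −20·log₁₀|Γ| = −20·log₁₀(0.75)

|Γ| ≈ 0.75; return loss ≈ 2.5 dB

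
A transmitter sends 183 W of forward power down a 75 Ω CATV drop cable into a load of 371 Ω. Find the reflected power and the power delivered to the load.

P_reflected ≈ 80.6 W; P_delivered ≈ 102 W

Γ = (371 − 75)/(371 + 75) = 0.664
|Γ|² = 0.44
P_refl = |Γ|²·P_inc = 80.6 W, P_del = (1 − |Γ|²)·P_inc = 102 W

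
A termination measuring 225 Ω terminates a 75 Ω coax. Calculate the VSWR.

VSWR ≈ 3

Γ = (225 − 75)/(225 + 75) = 0.5
VSWR = (1 + 0.5)/(1 − 0.5)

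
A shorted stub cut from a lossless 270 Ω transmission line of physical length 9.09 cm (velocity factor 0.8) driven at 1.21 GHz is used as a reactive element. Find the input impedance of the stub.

Z_in ≈ −j72.4 Ω

λ = v/f = 0.8·c / 1.21 GHz = 0.198 m
βl = 2π·l/λ = 2π × 0.458 = 165°
tan(βl) = -0.268
For a shorted stub, Z_in = jZ_0·tan(βl)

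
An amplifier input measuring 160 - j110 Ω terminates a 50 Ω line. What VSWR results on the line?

VSWR ≈ 4.82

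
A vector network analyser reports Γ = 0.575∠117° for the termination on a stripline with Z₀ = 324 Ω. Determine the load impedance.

Z_L ≈ 117 + j179 Ω

Z_L = Z_0·(1 + Γ)/(1 − Γ) = 324·(0.739 + j0.512)/(1.26 − j0.512)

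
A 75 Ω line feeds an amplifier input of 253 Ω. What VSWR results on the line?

For a purely resistive load, VSWR = R_L/Z_0 or Z_0/R_L (whichever > 1) = 253/75

VSWR ≈ 3.37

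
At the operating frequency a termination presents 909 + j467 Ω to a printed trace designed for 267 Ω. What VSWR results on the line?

VSWR ≈ 4.37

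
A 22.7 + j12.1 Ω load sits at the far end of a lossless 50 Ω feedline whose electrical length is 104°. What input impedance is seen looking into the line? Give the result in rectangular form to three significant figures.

tan(βl) = tan(104°) = -4.01
Z_in = Z_0·(Z_L + jZ_0·tanβl)/(Z_0 + jZ_L·tanβl)
     = 50·(22.7 − j188)/(98.5 − j91)

Z_in ≈ 53.9 − j45.8 Ω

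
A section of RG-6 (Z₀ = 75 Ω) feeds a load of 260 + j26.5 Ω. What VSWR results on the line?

VSWR ≈ 3.51

Γ = (Z_L − Z_0)/(Z_L + Z_0) = (185 + j26.5)/(335 + j26.5)
|Γ| = 187/336 = 0.556
VSWR = (1 + |Γ|)/(1 − |Γ|) = 1.56/0.444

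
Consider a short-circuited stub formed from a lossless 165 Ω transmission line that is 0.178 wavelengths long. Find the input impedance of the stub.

βl = 2π × 0.178 = 64.1°
tan(βl) = 2.06
For a short-circuited stub, Z_in = jZ_0·tan(βl)

Z_in ≈ +j340 Ω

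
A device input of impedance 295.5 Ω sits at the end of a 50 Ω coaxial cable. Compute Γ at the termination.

Γ = (Z_L − Z_0)/(Z_L + Z_0) = (295.5 − 50)/(295.5 + 50) = 245.5/345.5

Γ = 0.711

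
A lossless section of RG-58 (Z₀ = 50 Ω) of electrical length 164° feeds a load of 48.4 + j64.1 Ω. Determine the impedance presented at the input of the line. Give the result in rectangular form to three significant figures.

Z_in ≈ 26.9 + j41.8 Ω

tan(βl) = tan(164°) = -0.287
Z_in = Z_0·(Z_L + jZ_0·tanβl)/(Z_0 + jZ_L·tanβl)
     = 50·(48.4 + j49.8)/(68.4 − j13.9)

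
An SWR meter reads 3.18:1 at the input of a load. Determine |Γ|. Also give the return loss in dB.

|Γ| = (S − 1)/(S + 1) = (3.18 − 1)/(3.18 + 1) = 2.18/4.18
RL = −20·log₁₀|Γ| = −20·log₁₀(0.522)

|Γ| ≈ 0.522; return loss ≈ 5.65 dB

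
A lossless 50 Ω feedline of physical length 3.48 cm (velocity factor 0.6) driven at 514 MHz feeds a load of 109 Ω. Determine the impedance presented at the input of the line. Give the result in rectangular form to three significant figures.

Z_in ≈ 47.8 − j39 Ω

λ = v/f = 0.6·c / 514 MHz = 0.35 m
βl = 2π·l/λ = 2π × 0.0994 = 35.8°
tan(βl) = tan(35.8°) = 0.721
Z_in = Z_0·(Z_L + jZ_0·tanβl)/(Z_0 + jZ_L·tanβl)
     = 50·(109 + j36)/(50 + j78.5)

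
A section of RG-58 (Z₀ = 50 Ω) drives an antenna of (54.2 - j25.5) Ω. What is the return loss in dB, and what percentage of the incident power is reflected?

Γ = (4.2 − j25.5)/(104.2 − j25.5), |Γ| = 0.241
RL = −20·log₁₀(0.241) = 12.4 dB
P_refl/P_inc = |Γ|² = 0.058

RL ≈ 12.4 dB; 5.8% of incident power reflected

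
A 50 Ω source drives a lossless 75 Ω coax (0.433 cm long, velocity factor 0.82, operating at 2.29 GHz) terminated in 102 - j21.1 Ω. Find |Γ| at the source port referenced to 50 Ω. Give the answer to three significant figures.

λ = v/f = 0.82·c / 2.29 GHz = 0.107 m
βl = 2π·l/λ = 2π × 0.0403 = 14.5°
tan(βl) = 0.259
Z_in = Z_0·(Z_L + jZ_0·tanβl)/(Z_0 + jZ_L·tanβl) = 85.4 − j29.6 Ω
Γ_s = (Z_in − Z_s)/(Z_in + Z_s) = (35.4 − j29.6)/(135 − j29.6), |Γ_s| = 0.333

|Γ| ≈ 0.333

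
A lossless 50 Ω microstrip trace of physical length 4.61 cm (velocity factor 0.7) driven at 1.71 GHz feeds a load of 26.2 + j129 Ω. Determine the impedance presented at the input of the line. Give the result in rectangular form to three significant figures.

Z_in ≈ 4.01 + j22.8 Ω

λ = v/f = 0.7·c / 1.71 GHz = 0.123 m
βl = 2π·l/λ = 2π × 0.375 = 135°
tan(βl) = tan(135°) = -0.995
Z_in = Z_0·(Z_L + jZ_0·tanβl)/(Z_0 + jZ_L·tanβl)
     = 50·(26.2 + j79.2)/(178 − j26.1)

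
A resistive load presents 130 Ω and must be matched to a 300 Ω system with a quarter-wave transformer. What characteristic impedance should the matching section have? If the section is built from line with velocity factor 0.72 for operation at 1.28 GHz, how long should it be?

Z_qwt = √(Z_0·R_L) = √(300 × 130) = √39000
λ = 0.72·c/f = 0.169 m, so l = λ/4 = 0.0422 m

Z_qwt ≈ 197 Ω; length ≈ 4.22 cm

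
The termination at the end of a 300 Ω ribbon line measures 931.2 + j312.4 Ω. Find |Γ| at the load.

|Γ| ≈ 0.554

Γ = (Z_L − Z_0)/(Z_L + Z_0) = (631.2 + j312.4)/(1231 + j312.4)
|Γ| = 704/1270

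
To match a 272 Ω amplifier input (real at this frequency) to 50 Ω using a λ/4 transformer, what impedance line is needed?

Z_qwt ≈ 117 Ω

Z_qwt = √(Z_0·R_L) = √(50 × 272) = √13600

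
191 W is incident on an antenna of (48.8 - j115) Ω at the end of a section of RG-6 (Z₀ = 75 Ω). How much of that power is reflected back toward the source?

|Γ| = |(-26.2 − j115)/(123.8 − j115)| = 0.698
|Γ|² = 0.487
P_refl = |Γ|²·P_inc = 93.1 W, P_del = (1 − |Γ|²)·P_inc = 97.9 W

P_reflected ≈ 93.1 W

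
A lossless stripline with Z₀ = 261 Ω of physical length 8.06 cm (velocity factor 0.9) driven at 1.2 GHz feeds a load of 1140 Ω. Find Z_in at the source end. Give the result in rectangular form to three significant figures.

λ = v/f = 0.9·c / 1.2 GHz = 0.225 m
βl = 2π·l/λ = 2π × 0.358 = 129°
tan(βl) = tan(129°) = -1.24
Z_in = Z_0·(Z_L + jZ_0·tanβl)/(Z_0 + jZ_L·tanβl)
     = 261·(1140 − j323)/(261 − j1410)

Z_in ≈ 95.6 + j193 Ω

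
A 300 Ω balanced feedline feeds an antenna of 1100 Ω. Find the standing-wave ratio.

Γ = (1100 − 300)/(1100 + 300) = 0.571
VSWR = (1 + 0.571)/(1 − 0.571)

VSWR ≈ 3.67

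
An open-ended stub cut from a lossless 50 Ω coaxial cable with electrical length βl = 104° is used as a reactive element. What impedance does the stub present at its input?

tan(βl) = -4.01
For an open-ended stub, Z_in = −jZ_0·cot(βl) = −jZ_0/tan(βl)

Z_in ≈ +j12.5 Ω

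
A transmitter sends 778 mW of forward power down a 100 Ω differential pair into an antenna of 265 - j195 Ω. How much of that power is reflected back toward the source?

P_reflected ≈ 296 mW

|Γ| = |(165 − j195)/(365 − j195)| = 0.617
|Γ|² = 0.381
P_refl = |Γ|²·P_inc = 296 mW, P_del = (1 − |Γ|²)·P_inc = 482 mW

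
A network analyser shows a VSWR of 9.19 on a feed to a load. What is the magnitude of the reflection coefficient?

|Γ| = (S − 1)/(S + 1) = (9.19 − 1)/(9.19 + 1) = 8.19/10.2

|Γ| ≈ 0.804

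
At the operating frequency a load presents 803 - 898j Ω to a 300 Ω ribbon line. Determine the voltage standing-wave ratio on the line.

VSWR ≈ 6.24

Γ = (Z_L − Z_0)/(Z_L + Z_0) = (503 − j898)/(1103 − j898)
|Γ| = 1030/1420 = 0.724
VSWR = (1 + |Γ|)/(1 − |Γ|) = 1.72/0.276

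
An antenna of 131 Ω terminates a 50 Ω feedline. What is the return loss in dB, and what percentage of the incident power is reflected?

Γ = (131 − 50)/(131 + 50) = 0.448
RL = −20·log₁₀(0.448) = 6.98 dB
P_refl/P_inc = |Γ|² = 0.2

RL ≈ 6.98 dB; 20% of incident power reflected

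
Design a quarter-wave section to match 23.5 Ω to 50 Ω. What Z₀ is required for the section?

Z_qwt = √(Z_0·R_L) = √(50 × 23.5) = √1175

Z_qwt ≈ 34.3 Ω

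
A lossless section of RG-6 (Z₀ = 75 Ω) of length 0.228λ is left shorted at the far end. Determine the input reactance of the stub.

X_in ≈ 539 Ω (inductive)

βl = 2π × 0.228 = 82.1°
tan(βl) = 7.19
For a shorted stub, Z_in = jZ_0·tan(βl)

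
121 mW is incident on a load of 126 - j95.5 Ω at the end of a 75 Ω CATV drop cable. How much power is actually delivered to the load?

|Γ| = |(51 − j95.5)/(201 − j95.5)| = 0.487
|Γ|² = 0.237
P_refl = |Γ|²·P_inc = 28.6 mW, P_del = (1 − |Γ|²)·P_inc = 92.4 mW

P_delivered ≈ 92.4 mW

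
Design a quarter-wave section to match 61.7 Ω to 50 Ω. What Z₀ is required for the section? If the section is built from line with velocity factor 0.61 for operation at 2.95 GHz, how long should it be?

Z_qwt = √(Z_0·R_L) = √(50 × 61.7) = √3085
λ = 0.61·c/f = 0.062 m, so l = λ/4 = 0.0155 m

Z_qwt ≈ 55.5 Ω; length ≈ 1.55 cm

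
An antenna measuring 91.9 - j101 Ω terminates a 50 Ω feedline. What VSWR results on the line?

Γ = (Z_L − Z_0)/(Z_L + Z_0) = (41.9 − j101)/(141.9 − j101)
|Γ| = 109/174 = 0.628
VSWR = (1 + |Γ|)/(1 − |Γ|) = 1.63/0.372

VSWR ≈ 4.37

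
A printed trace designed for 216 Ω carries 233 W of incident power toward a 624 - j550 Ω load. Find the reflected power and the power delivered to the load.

P_reflected ≈ 108 W; P_delivered ≈ 125 W

|Γ| = |(408 − j550)/(840 − j550)| = 0.682
|Γ|² = 0.465
P_refl = |Γ|²·P_inc = 108 W, P_del = (1 − |Γ|²)·P_inc = 125 W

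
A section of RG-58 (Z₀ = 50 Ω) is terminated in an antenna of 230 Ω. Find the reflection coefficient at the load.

Γ = 0.643

Γ = (Z_L − Z_0)/(Z_L + Z_0) = (230 − 50)/(230 + 50) = 180/280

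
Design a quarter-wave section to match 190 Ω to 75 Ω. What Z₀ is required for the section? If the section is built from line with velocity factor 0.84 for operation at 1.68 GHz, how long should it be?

Z_qwt = √(Z_0·R_L) = √(75 × 190) = √14250
λ = 0.84·c/f = 0.15 m, so l = λ/4 = 0.0375 m

Z_qwt ≈ 119 Ω; length ≈ 3.75 cm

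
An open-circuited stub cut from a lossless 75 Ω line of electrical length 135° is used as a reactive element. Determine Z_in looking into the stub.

tan(βl) = -1
For an open-circuited stub, Z_in = −jZ_0·cot(βl) = −jZ_0/tan(βl)

Z_in ≈ +j75 Ω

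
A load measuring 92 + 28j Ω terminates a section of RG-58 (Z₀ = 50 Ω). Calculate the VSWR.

Γ = (Z_L − Z_0)/(Z_L + Z_0) = (42 + j28)/(142 + j28)
|Γ| = 50.5/145 = 0.349
VSWR = (1 + |Γ|)/(1 − |Γ|) = 1.35/0.651

VSWR ≈ 2.07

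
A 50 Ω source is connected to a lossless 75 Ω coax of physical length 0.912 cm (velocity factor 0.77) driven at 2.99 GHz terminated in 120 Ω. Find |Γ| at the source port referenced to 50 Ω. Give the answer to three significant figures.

λ = v/f = 0.77·c / 2.99 GHz = 0.0773 m
βl = 2π·l/λ = 2π × 0.118 = 42.5°
tan(βl) = 0.916
Z_in = Z_0·(Z_L + jZ_0·tanβl)/(Z_0 + jZ_L·tanβl) = 70.1 − j34 Ω
Γ_s = (Z_in − Z_s)/(Z_in + Z_s) = (20.1 − j34)/(120 − j34), |Γ_s| = 0.317

|Γ| ≈ 0.317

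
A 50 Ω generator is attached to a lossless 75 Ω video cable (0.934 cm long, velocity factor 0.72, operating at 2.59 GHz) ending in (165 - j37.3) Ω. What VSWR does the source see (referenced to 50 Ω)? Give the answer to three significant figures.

λ = v/f = 0.72·c / 2.59 GHz = 0.0834 m
βl = 2π·l/λ = 2π × 0.112 = 40.3°
tan(βl) = 0.849
Z_in = Z_0·(Z_L + jZ_0·tanβl)/(Z_0 + jZ_L·tanβl) = 51.5 − j49.1 Ω
Γ_s = (Z_in − Z_s)/(Z_in + Z_s) = (1.53 − j49.1)/(102 − j49.1), |Γ_s| = 0.436
VSWR = (1 + |Γ_s|)/(1 − |Γ_s|)

VSWR ≈ 2.54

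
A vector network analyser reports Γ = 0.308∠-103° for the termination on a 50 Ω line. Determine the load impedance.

Z_L = Z_0·(1 + Γ)/(1 − Γ) = 50·(0.931 − j0.3)/(1.07 + j0.3)

Z_L ≈ 36.7 − j24.3 Ω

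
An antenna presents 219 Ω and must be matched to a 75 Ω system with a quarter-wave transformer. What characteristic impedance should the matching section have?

Z_qwt ≈ 128 Ω

Z_qwt = √(Z_0·R_L) = √(75 × 219) = √16420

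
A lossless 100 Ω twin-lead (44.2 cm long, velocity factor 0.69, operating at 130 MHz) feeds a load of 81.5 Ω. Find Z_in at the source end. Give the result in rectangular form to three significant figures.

λ = v/f = 0.69·c / 130 MHz = 1.59 m
βl = 2π·l/λ = 2π × 0.278 = 99.9°
tan(βl) = tan(99.9°) = -5.71
Z_in = Z_0·(Z_L + jZ_0·tanβl)/(Z_0 + jZ_L·tanβl)
     = 100·(81.5 − j571)/(100 − j466)

Z_in ≈ 121 − j8.46 Ω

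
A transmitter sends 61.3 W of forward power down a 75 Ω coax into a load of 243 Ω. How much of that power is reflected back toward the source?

Γ = (243 − 75)/(243 + 75) = 0.528
|Γ|² = 0.279
P_refl = |Γ|²·P_inc = 17.1 W, P_del = (1 − |Γ|²)·P_inc = 44.2 W

P_reflected ≈ 17.1 W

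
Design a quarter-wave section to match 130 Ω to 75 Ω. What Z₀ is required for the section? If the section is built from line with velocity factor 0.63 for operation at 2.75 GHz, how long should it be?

Z_qwt = √(Z_0·R_L) = √(75 × 130) = √9750
λ = 0.63·c/f = 0.0687 m, so l = λ/4 = 0.0172 m

Z_qwt ≈ 98.7 Ω; length ≈ 1.72 cm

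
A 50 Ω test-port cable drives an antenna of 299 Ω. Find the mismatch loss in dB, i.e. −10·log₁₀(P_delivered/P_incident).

mismatch loss ≈ 3.09 dB

Γ = (299 − 50)/(299 + 50) = 0.713
|Γ|² = 0.509, so P_del/P_inc = 1 − |Γ|² = 0.491
ML = −10·log₁₀(1 − |Γ|²)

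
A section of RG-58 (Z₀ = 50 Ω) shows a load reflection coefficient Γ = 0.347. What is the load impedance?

Z_L ≈ 103 Ω

Z_L = Z_0·(1 + Γ)/(1 − Γ) = 50·(1.35)/(0.653)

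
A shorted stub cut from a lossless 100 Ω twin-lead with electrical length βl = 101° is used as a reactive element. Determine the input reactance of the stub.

X_in ≈ -514 Ω (capacitive)

tan(βl) = -5.14
For a shorted stub, Z_in = jZ_0·tan(βl)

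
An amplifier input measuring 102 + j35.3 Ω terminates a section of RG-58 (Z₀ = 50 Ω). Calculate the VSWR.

Γ = (Z_L − Z_0)/(Z_L + Z_0) = (52 + j35.3)/(152 + j35.3)
|Γ| = 62.8/156 = 0.403
VSWR = (1 + |Γ|)/(1 − |Γ|) = 1.4/0.597

VSWR ≈ 2.35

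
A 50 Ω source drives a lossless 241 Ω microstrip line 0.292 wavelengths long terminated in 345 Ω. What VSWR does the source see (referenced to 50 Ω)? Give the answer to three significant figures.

VSWR ≈ 3.62

βl = 2π × 0.292 = 105°
tan(βl) = -3.7
Z_in = Z_0·(Z_L + jZ_0·tanβl)/(Z_0 + jZ_L·tanβl) = 174 + j32.2 Ω
Γ_s = (Z_in − Z_s)/(Z_in + Z_s) = (124 + j32.2)/(224 + j32.2), |Γ_s| = 0.567
VSWR = (1 + |Γ_s|)/(1 − |Γ_s|)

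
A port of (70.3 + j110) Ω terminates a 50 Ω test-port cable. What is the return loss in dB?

RL ≈ 3.27 dB

Γ = (20.3 + j110)/(120.3 + j110), |Γ| = 0.686
RL = −20·log₁₀|Γ| = −20·log₁₀(0.686)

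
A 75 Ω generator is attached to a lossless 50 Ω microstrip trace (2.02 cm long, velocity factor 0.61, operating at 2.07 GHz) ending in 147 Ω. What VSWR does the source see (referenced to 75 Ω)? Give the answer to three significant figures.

VSWR ≈ 4.37

λ = v/f = 0.61·c / 2.07 GHz = 0.0884 m
βl = 2π·l/λ = 2π × 0.228 = 82.3°
tan(βl) = 7.35
Z_in = Z_0·(Z_L + jZ_0·tanβl)/(Z_0 + jZ_L·tanβl) = 17.3 − j6 Ω
Γ_s = (Z_in − Z_s)/(Z_in + Z_s) = (-57.7 − j6)/(92.3 − j6), |Γ_s| = 0.627
VSWR = (1 + |Γ_s|)/(1 − |Γ_s|)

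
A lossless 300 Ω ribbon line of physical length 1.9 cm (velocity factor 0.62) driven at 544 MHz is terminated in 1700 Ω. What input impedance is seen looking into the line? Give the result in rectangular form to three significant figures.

λ = v/f = 0.62·c / 544 MHz = 0.342 m
βl = 2π·l/λ = 2π × 0.0556 = 20°
tan(βl) = tan(20°) = 0.364
Z_in = Z_0·(Z_L + jZ_0·tanβl)/(Z_0 + jZ_L·tanβl)
     = 300·(1700 + j109)/(300 + j619)

Z_in ≈ 366 − j646 Ω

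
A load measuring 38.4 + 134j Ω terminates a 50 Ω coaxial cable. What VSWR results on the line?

VSWR ≈ 11.3

Γ = (Z_L − Z_0)/(Z_L + Z_0) = (-11.6 + j134)/(88.4 + j134)
|Γ| = 135/161 = 0.838
VSWR = (1 + |Γ|)/(1 − |Γ|) = 1.84/0.162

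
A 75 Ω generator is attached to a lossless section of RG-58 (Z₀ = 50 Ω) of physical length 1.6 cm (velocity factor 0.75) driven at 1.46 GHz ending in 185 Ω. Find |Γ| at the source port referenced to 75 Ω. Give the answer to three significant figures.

|Γ| ≈ 0.57

λ = v/f = 0.75·c / 1.46 GHz = 0.154 m
βl = 2π·l/λ = 2π × 0.104 = 37.4°
tan(βl) = 0.764
Z_in = Z_0·(Z_L + jZ_0·tanβl)/(Z_0 + jZ_L·tanβl) = 32.6 − j53.9 Ω
Γ_s = (Z_in − Z_s)/(Z_in + Z_s) = (-42.4 − j53.9)/(108 − j53.9), |Γ_s| = 0.57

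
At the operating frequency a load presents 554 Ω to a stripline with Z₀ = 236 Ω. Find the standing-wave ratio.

VSWR ≈ 2.35

For a purely resistive load, VSWR = R_L/Z_0 or Z_0/R_L (whichever > 1) = 554/236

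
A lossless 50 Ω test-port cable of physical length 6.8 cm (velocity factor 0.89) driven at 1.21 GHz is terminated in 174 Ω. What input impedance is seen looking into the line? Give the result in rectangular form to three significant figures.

Z_in ≈ 16.3 + j17.3 Ω

λ = v/f = 0.89·c / 1.21 GHz = 0.221 m
βl = 2π·l/λ = 2π × 0.308 = 111°
tan(βl) = tan(111°) = -2.61
Z_in = Z_0·(Z_L + jZ_0·tanβl)/(Z_0 + jZ_L·tanβl)
     = 50·(174 − j131)/(50 − j455)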